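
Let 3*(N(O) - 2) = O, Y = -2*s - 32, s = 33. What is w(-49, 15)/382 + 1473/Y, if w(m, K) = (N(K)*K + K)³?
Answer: 84390657/18718 ≈ 4508.5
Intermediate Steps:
Y = -98 (Y = -2*33 - 32 = -66 - 32 = -98)
N(O) = 2 + O/3
w(m, K) = (K + K*(2 + K/3))³ (w(m, K) = ((2 + K/3)*K + K)³ = (K*(2 + K/3) + K)³ = (K + K*(2 + K/3))³)
w(-49, 15)/382 + 1473/Y = ((1/27)*15³*(9 + 15)³)/382 + 1473/(-98) = ((1/27)*3375*24³)*(1/382) + 1473*(-1/98) = ((1/27)*3375*13824)*(1/382) - 1473/98 = 1728000*(1/382) - 1473/98 = 864000/191 - 1473/98 = 84390657/18718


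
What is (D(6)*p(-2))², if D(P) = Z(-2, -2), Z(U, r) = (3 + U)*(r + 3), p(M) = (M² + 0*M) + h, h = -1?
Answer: 9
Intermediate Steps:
p(M) = -1 + M² (p(M) = (M² + 0*M) - 1 = (M² + 0) - 1 = M² - 1 = -1 + M²)
Z(U, r) = (3 + U)*(3 + r)
D(P) = 1 (D(P) = 9 + 3*(-2) + 3*(-2) - 2*(-2) = 9 - 6 - 6 + 4 = 1)
(D(6)*p(-2))² = (1*(-1 + (-2)²))² = (1*(-1 + 4))² = (1*3)² = 3² = 9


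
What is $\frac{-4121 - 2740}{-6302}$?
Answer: $\frac{6861}{6302} \approx 1.0887$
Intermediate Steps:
$\frac{-4121 - 2740}{-6302} = \left(-4121 - 2740\right) \left(- \frac{1}{6302}\right) = \left(-6861\right) \left(- \frac{1}{6302}\right) = \frac{6861}{6302}$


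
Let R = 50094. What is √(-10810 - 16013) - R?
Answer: -50094 + I*√26823 ≈ -50094.0 + 163.78*I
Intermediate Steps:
√(-10810 - 16013) - R = √(-10810 - 16013) - 1*50094 = √(-26823) - 50094 = I*√26823 - 50094 = -50094 + I*√26823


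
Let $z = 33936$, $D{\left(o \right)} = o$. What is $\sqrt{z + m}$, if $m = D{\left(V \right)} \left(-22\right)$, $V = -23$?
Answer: $\sqrt{34442} \approx 185.59$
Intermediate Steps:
$m = 506$ ($m = \left(-23\right) \left(-22\right) = 506$)
$\sqrt{z + m} = \sqrt{33936 + 506} = \sqrt{34442}$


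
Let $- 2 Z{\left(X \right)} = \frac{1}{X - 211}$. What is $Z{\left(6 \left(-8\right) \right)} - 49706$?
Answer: $- \frac{25747707}{518} \approx -49706.0$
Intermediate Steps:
$Z{\left(X \right)} = - \frac{1}{2 \left(-211 + X\right)}$ ($Z{\left(X \right)} = - \frac{1}{2 \left(X - 211\right)} = - \frac{1}{2 \left(-211 + X\right)}$)
$Z{\left(6 \left(-8\right) \right)} - 49706 = - \frac{1}{-422 + 2 \cdot 6 \left(-8\right)} - 49706 = - \frac{1}{-422 + 2 \left(-48\right)} - 49706 = - \frac{1}{-422 - 96} - 49706 = - \frac{1}{-518} - 49706 = \left(-1\right) \left(- \frac{1}{518}\right) - 49706 = \frac{1}{518} - 49706 = - \frac{25747707}{518}$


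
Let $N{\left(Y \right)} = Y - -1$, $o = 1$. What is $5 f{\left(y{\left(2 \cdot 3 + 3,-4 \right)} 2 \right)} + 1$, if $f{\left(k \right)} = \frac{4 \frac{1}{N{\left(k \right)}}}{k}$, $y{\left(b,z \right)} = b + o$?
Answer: $\frac{22}{21} \approx 1.0476$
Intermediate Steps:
$y{\left(b,z \right)} = 1 + b$ ($y{\left(b,z \right)} = b + 1 = 1 + b$)
$N{\left(Y \right)} = 1 + Y$ ($N{\left(Y \right)} = Y + 1 = 1 + Y$)
$f{\left(k \right)} = \frac{4}{k \left(1 + k\right)}$ ($f{\left(k \right)} = \frac{4 \frac{1}{1 + k}}{k} = \frac{4}{k \left(1 + k\right)}$)
$5 f{\left(y{\left(2 \cdot 3 + 3,-4 \right)} 2 \right)} + 1 = 5 \frac{4}{\left(1 + \left(2 \cdot 3 + 3\right)\right) 2 \left(1 + \left(1 + \left(2 \cdot 3 + 3\right)\right) 2\right)} + 1 = 5 \frac{4}{\left(1 + \left(6 + 3\right)\right) 2 \left(1 + \left(1 + \left(6 + 3\right)\right) 2\right)} + 1 = 5 \frac{4}{\left(1 + 9\right) 2 \left(1 + \left(1 + 9\right) 2\right)} + 1 = 5 \frac{4}{10 \cdot 2 \left(1 + 10 \cdot 2\right)} + 1 = 5 \frac{4}{20 \left(1 + 20\right)} + 1 = 5 \cdot 4 \cdot \frac{1}{20} \cdot \frac{1}{21} + 1 = 5 \cdot \frac{1}{105} + 1 = \frac{1}{21} + 1 = \frac{22}{21}$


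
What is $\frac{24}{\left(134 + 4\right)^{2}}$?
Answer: $\frac{2}{1587} \approx 0.0012602$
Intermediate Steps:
$\frac{24}{\left(134 + 4\right)^{2}} = \frac{24}{138^{2}} = \frac{24}{19044} = 24 \cdot \frac{1}{19044} = \frac{2}{1587}$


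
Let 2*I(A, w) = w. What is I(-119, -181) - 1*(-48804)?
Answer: 97427/2 ≈ 48714.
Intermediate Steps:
I(A, w) = w/2
I(-119, -181) - 1*(-48804) = (½)*(-181) - 1*(-48804) = -181/2 + 48804 = 97427/2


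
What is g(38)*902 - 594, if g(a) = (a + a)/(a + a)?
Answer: 308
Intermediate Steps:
g(a) = 1 (g(a) = (2*a)/((2*a)) = (2*a)*(1/(2*a)) = 1)
g(38)*902 - 594 = 1*902 - 594 = 902 - 594 = 308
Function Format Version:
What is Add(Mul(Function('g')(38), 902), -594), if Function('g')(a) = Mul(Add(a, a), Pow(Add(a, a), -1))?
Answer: 308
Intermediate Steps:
Function('g')(a) = 1 (Function('g')(a) = Mul(Mul(2, a), Pow(Mul(2, a), -1)) = Mul(Mul(2, a), Mul(Rational(1, 2), Pow(a, -1))) = 1)
Add(Mul(Function('g')(38), 902), -594) = Add(Mul(1, 902), -594) = Add(902, -594) = 308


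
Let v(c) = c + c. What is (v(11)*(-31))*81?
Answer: -55242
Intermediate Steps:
v(c) = 2*c
(v(11)*(-31))*81 = ((2*11)*(-31))*81 = (22*(-31))*81 = -682*81 = -55242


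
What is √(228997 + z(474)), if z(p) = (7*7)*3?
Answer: 2*√57286 ≈ 478.69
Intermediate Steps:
z(p) = 147 (z(p) = 49*3 = 147)
√(228997 + z(474)) = √(228997 + 147) = √229144 = 2*√57286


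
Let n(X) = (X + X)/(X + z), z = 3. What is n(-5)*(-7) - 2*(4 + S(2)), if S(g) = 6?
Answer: -55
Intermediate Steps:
n(X) = 2*X/(3 + X) (n(X) = (X + X)/(X + 3) = (2*X)/(3 + X) = 2*X/(3 + X))
n(-5)*(-7) - 2*(4 + S(2)) = (2*(-5)/(3 - 5))*(-7) - 2*(4 + 6) = (2*(-5)/(-2))*(-7) - 2*10 = (2*(-5)*(-½))*(-7) - 20 = 5*(-7) - 20 = -35 - 20 = -55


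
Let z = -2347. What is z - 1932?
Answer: -4279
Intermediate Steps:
z - 1932 = -2347 - 1932 = -4279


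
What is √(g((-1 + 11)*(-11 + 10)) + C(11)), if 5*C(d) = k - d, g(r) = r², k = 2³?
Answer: √2485/5 ≈ 9.9700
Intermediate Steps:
k = 8
C(d) = 8/5 - d/5 (C(d) = (8 - d)/5 = 8/5 - d/5)
√(g((-1 + 11)*(-11 + 10)) + C(11)) = √(((-1 + 11)*(-11 + 10))² + (8/5 - ⅕*11)) = √((10*(-1))² + (8/5 - 11/5)) = √((-10)² - ⅗) = √(100 - ⅗) = √(497/5) = √2485/5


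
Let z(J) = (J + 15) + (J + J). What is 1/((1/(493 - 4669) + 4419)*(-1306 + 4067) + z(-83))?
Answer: 4176/50949807239 ≈ 8.1963e-8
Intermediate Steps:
z(J) = 15 + 3*J (z(J) = (15 + J) + 2*J = 15 + 3*J)
1/((1/(493 - 4669) + 4419)*(-1306 + 4067) + z(-83)) = 1/((1/(493 - 4669) + 4419)*(-1306 + 4067) + (15 + 3*(-83))) = 1/((1/(-4176) + 4419)*2761 + (15 - 249)) = 1/((-1/4176 + 4419)*2761 - 234) = 1/((18453743/4176)*2761 - 234) = 1/(50950784423/4176 - 234) = 1/(50949807239/4176) = 4176/50949807239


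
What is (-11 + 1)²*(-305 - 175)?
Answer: -48000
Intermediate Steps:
(-11 + 1)²*(-305 - 175) = (-10)²*(-480) = 100*(-480) = -48000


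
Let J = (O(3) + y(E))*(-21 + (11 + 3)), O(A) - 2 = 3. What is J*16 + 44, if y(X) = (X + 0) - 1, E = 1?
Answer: -516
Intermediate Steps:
y(X) = -1 + X (y(X) = X - 1 = -1 + X)
O(A) = 5 (O(A) = 2 + 3 = 5)
J = -35 (J = (5 + (-1 + 1))*(-21 + (11 + 3)) = (5 + 0)*(-21 + 14) = 5*(-7) = -35)
J*16 + 44 = -35*16 + 44 = -560 + 44 = -516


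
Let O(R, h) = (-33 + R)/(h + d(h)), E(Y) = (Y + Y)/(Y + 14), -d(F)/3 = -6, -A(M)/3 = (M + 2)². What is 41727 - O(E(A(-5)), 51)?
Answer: 12476498/299 ≈ 41727.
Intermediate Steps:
A(M) = -3*(2 + M)² (A(M) = -3*(M + 2)² = -3*(2 + M)²)
d(F) = 18 (d(F) = -3*(-6) = 18)
E(Y) = 2*Y/(14 + Y) (E(Y) = (2*Y)/(14 + Y) = 2*Y/(14 + Y))
O(R, h) = (-33 + R)/(18 + h) (O(R, h) = (-33 + R)/(h + 18) = (-33 + R)/(18 + h))
41727 - O(E(A(-5)), 51) = 41727 - (-33 + 2*(-3*(2 - 5)²)/(14 - 3*(2 - 5)²))/(18 + 51) = 41727 - (-33 + 2*(-3*(-3)²)/(14 - 3*(-3)²))/69 = 41727 - (-33 + 2*(-3*9)/(14 - 3*9))/69 = 41727 - (-33 + 2*(-27)/(14 - 27))/69 = 41727 - (-33 + 2*(-27)/(-13))/69 = 41727 - (-33 + 2*(-27)*(-1/13))/69 = 41727 - (-33 + 54/13)/69 = 41727 - (-375)/(69*13) = 41727 - 1*(-125/299) = 41727 + 125/299 = 12476498/299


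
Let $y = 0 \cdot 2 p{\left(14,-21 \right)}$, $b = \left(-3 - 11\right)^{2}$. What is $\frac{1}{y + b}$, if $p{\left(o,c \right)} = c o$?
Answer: $\frac{1}{196} \approx 0.005102$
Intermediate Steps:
$b = 196$ ($b = \left(-14\right)^{2} = 196$)
$y = 0$ ($y = 0 \cdot 2 \left(\left(-21\right) 14\right) = 0 \left(-294\right) = 0$)
$\frac{1}{y + b} = \frac{1}{0 + 196} = \frac{1}{196}$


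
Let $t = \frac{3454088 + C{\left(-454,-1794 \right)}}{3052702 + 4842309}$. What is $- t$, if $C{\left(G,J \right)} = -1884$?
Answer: $- \frac{3452204}{7895011} \approx -0.43726$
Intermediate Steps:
$t = \frac{3452204}{7895011}$ ($t = \frac{3454088 - 1884}{3052702 + 4842309} = \frac{3452204}{7895011} \approx 0.43726$)
$- t = \left(-1\right) \frac{3452204}{7895011} = - \frac{3452204}{7895011}$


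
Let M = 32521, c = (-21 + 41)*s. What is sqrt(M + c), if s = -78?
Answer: sqrt(30961) ≈ 175.96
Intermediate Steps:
c = -1560 (c = (-21 + 41)*(-78) = 20*(-78) = -1560)
sqrt(M + c) = sqrt(32521 - 1560) = sqrt(30961)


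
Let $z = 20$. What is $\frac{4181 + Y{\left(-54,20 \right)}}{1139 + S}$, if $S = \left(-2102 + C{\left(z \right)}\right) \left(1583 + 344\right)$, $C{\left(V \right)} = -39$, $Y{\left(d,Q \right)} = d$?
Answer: $- \frac{4127}{4124568} \approx -0.0010006$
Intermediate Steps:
$S = -4125707$ ($S = \left(-2102 - 39\right) \left(1583 + 344\right) = \left(-2141\right) 1927 = -4125707$)
$\frac{4181 + Y{\left(-54,20 \right)}}{1139 + S} = \frac{4181 - 54}{1139 - 4125707} = \frac{4127}{-4124568} = 4127 \left(- \frac{1}{4124568}\right) = - \frac{4127}{4124568}$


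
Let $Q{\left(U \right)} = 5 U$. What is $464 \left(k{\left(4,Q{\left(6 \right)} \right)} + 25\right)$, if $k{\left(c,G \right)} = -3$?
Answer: $10208$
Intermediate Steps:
$464 \left(k{\left(4,Q{\left(6 \right)} \right)} + 25\right) = 464 \left(-3 + 25\right) = 464 \cdot 22 = 10208$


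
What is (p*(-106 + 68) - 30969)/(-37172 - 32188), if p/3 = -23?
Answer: 9449/23120 ≈ 0.40869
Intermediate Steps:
p = -69 (p = 3*(-23) = -69)
(p*(-106 + 68) - 30969)/(-37172 - 32188) = (-69*(-106 + 68) - 30969)/(-37172 - 32188) = (-69*(-38) - 30969)/(-69360) = (2622 - 30969)*(-1/69360) = -28347*(-1/69360) = 9449/23120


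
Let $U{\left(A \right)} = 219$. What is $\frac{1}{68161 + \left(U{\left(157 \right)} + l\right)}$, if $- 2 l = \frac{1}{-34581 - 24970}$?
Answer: $\frac{119102}{8144194761} \approx 1.4624 \cdot 10^{-5}$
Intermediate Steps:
$l = \frac{1}{119102}$ ($l = - \frac{1}{2 \left(-34581 - 24970\right)} = - \frac{1}{2 \left(-59551\right)} = \left(- \frac{1}{2}\right) \left(- \frac{1}{59551}\right) = \frac{1}{119102} \approx 8.3962 \cdot 10^{-6}$)
$\frac{1}{68161 + \left(U{\left(157 \right)} + l\right)} = \frac{1}{68161 + \left(219 + \frac{1}{119102}\right)} = \frac{1}{68161 + \frac{26083339}{119102}} = \frac{1}{\frac{8144194761}{119102}} = \frac{119102}{8144194761}$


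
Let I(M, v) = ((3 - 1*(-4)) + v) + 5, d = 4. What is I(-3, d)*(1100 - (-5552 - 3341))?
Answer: 159888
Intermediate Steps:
I(M, v) = 12 + v (I(M, v) = ((3 + 4) + v) + 5 = (7 + v) + 5 = 12 + v)
I(-3, d)*(1100 - (-5552 - 3341)) = (12 + 4)*(1100 - (-5552 - 3341)) = 16*(1100 - 1*(-8893)) = 16*(1100 + 8893) = 16*9993 = 159888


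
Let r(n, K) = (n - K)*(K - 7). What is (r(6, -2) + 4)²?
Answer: 4624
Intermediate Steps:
r(n, K) = (-7 + K)*(n - K) (r(n, K) = (n - K)*(-7 + K) = (-7 + K)*(n - K))
(r(6, -2) + 4)² = ((-1*(-2)² - 7*6 + 7*(-2) - 2*6) + 4)² = ((-1*4 - 42 - 14 - 12) + 4)² = ((-4 - 42 - 14 - 12) + 4)² = (-72 + 4)² = (-68)² = 4624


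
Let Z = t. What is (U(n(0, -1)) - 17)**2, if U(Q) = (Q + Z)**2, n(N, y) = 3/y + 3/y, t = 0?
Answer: 361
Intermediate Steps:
Z = 0
n(N, y) = 6/y
U(Q) = Q**2 (U(Q) = (Q + 0)**2 = Q**2)
(U(n(0, -1)) - 17)**2 = ((6/(-1))**2 - 17)**2 = ((6*(-1))**2 - 17)**2 = ((-6)**2 - 17)**2 = (36 - 17)**2 = 19**2 = 361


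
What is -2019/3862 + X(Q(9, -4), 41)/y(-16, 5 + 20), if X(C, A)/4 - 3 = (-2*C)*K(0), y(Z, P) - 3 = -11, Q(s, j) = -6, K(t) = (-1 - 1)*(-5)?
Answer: -119766/1931 ≈ -62.023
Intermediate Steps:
K(t) = 10 (K(t) = -2*(-5) = 10)
y(Z, P) = -8 (y(Z, P) = 3 - 11 = -8)
X(C, A) = 12 - 80*C (X(C, A) = 12 + 4*(-2*C*10) = 12 + 4*(-20*C) = 12 - 80*C)
-2019/3862 + X(Q(9, -4), 41)/y(-16, 5 + 20) = -2019/3862 + (12 - 80*(-6))/(-8) = -2019*1/3862 + (12 + 480)*(-⅛) = -2019/3862 + 492*(-⅛) = -2019/3862 - 123/2 = -119766/1931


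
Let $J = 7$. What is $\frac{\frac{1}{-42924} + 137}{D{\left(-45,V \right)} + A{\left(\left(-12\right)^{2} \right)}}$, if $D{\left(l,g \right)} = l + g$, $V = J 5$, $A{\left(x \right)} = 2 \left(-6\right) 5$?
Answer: $- \frac{5880587}{3004680} \approx -1.9571$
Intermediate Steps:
$A{\left(x \right)} = -60$ ($A{\left(x \right)} = \left(-12\right) 5 = -60$)
$V = 35$ ($V = 7 \cdot 5 = 35$)
$D{\left(l,g \right)} = g + l$
$\frac{\frac{1}{-42924} + 137}{D{\left(-45,V \right)} + A{\left(\left(-12\right)^{2} \right)}} = \frac{\frac{1}{-42924} + 137}{\left(35 - 45\right) - 60} = \frac{- \frac{1}{42924} + 137}{-10 - 60} = \frac{5880587}{42924 \left(-70\right)} = \frac{5880587}{42924} \left(- \frac{1}{70}\right) = - \frac{5880587}{3004680}$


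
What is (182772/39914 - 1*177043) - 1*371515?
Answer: -10947480620/19957 ≈ -5.4855e+5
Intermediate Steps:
(182772/39914 - 1*177043) - 1*371515 = (182772*(1/39914) - 177043) - 371515 = (91386/19957 - 177043) - 371515 = -3533155765/19957 - 371515 = -10947480620/19957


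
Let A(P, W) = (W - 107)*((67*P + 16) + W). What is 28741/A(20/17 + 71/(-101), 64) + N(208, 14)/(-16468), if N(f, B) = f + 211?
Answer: -816123974123/135840135044 ≈ -6.0080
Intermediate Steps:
N(f, B) = 211 + f
A(P, W) = (-107 + W)*(16 + W + 67*P) (A(P, W) = (-107 + W)*((16 + 67*P) + W) = (-107 + W)*(16 + W + 67*P))
28741/A(20/17 + 71/(-101), 64) + N(208, 14)/(-16468) = 28741/(-1712 + 64**2 - 7169*(20/17 + 71/(-101)) - 91*64 + 67*(20/17 + 71/(-101))*64) + (211 + 208)/(-16468) = 28741/(-1712 + 4096 - 7169*(20*(1/17) + 71*(-1/101)) - 5824 + 67*(20*(1/17) + 71*(-1/101))*64) + 419*(-1/16468) = 28741/(-1712 + 4096 - 7169*(20/17 - 71/101) - 5824 + 67*(20/17 - 71/101)*64) - 419/16468 = 28741/(-1712 + 4096 - 7169*813/1717 - 5824 + 67*(813/1717)*64) - 419/16468 = 28741/(-1712 + 4096 - 5828397/1717 - 5824 + 3486144/1717) - 419/16468 = 28741/(-8248733/1717) - 419/16468 = 28741*(-1717/8248733) - 419/16468 = -49348297/8248733 - 419/16468 = -816123974123/135840135044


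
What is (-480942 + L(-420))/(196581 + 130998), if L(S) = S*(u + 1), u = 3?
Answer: -22982/15599 ≈ -1.4733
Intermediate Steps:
L(S) = 4*S (L(S) = S*(3 + 1) = S*4 = 4*S)
(-480942 + L(-420))/(196581 + 130998) = (-480942 + 4*(-420))/(196581 + 130998) = (-480942 - 1680)/327579 = -482622*1/327579 = -22982/15599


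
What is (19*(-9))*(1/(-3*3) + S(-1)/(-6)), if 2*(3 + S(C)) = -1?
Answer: -323/4 ≈ -80.750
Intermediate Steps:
S(C) = -7/2 (S(C) = -3 + (½)*(-1) = -3 - ½ = -7/2)
(19*(-9))*(1/(-3*3) + S(-1)/(-6)) = (19*(-9))*(1/(-3*3) - 7/2/(-6)) = -171*(1/(-9) - 7/2*(-⅙)) = -171*(1*(-⅑) + 7/12) = -171*(-⅑ + 7/12) = -171*17/36 = -323/4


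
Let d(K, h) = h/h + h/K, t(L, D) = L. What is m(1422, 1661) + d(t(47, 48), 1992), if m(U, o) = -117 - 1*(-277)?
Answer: 9559/47 ≈ 203.38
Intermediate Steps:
m(U, o) = 160 (m(U, o) = -117 + 277 = 160)
d(K, h) = 1 + h/K
m(1422, 1661) + d(t(47, 48), 1992) = 160 + (47 + 1992)/47 = 160 + (1/47)*2039 = 160 + 2039/47 = 9559/47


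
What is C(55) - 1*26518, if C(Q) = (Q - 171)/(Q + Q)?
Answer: -1458548/55 ≈ -26519.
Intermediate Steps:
C(Q) = (-171 + Q)/(2*Q) (C(Q) = (-171 + Q)/((2*Q)) = (-171 + Q)*(1/(2*Q)) = (-171 + Q)/(2*Q))
C(55) - 1*26518 = (½)*(-171 + 55)/55 - 1*26518 = (½)*(1/55)*(-116) - 26518 = -58/55 - 26518 = -1458548/55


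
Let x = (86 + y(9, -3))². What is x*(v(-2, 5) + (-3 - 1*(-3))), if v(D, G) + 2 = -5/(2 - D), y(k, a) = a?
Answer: -89557/4 ≈ -22389.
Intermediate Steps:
v(D, G) = -2 - 5/(2 - D)
x = 6889 (x = (86 - 3)² = 83² = 6889)
x*(v(-2, 5) + (-3 - 1*(-3))) = 6889*((9 - 2*(-2))/(-2 - 2) + (-3 - 1*(-3))) = 6889*((9 + 4)/(-4) + (-3 + 3)) = 6889*(-¼*13 + 0) = 6889*(-13/4 + 0) = 6889*(-13/4) = -89557/4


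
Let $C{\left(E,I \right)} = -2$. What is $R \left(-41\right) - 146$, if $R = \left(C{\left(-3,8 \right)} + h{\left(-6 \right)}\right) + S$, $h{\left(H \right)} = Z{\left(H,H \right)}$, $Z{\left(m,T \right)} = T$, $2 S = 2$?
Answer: $141$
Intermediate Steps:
$S = 1$ ($S = \frac{1}{2} \cdot 2 = 1$)
$h{\left(H \right)} = H$
$R = -7$ ($R = \left(-2 - 6\right) + 1 = -8 + 1 = -7$)
$R \left(-41\right) - 146 = \left(-7\right) \left(-41\right) - 146 = 287 - 146 = 141$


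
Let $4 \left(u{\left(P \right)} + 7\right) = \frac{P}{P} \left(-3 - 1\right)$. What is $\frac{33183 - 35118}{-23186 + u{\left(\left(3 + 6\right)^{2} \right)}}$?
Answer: $\frac{1935}{23194} \approx 0.083427$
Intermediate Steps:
$u{\left(P \right)} = -8$ ($u{\left(P \right)} = -7 + \frac{\frac{P}{P} \left(-3 - 1\right)}{4} = -7 + \frac{1 \left(-4\right)}{4} = -7 + \frac{1}{4} \left(-4\right) = -7 - 1 = -8$)
$\frac{33183 - 35118}{-23186 + u{\left(\left(3 + 6\right)^{2} \right)}} = \frac{33183 - 35118}{-23186 - 8} = - \frac{1935}{-23194} = \left(-1935\right) \left(- \frac{1}{23194}\right) = \frac{1935}{23194}$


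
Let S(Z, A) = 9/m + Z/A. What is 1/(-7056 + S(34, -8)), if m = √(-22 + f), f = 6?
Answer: -56482/398777081 + 18*I/398777081 ≈ -0.00014164 + 4.5138e-8*I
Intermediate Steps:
m = 4*I (m = √(-22 + 6) = √(-16) = 4*I ≈ 4.0*I)
S(Z, A) = -9*I/4 + Z/A (S(Z, A) = 9/((4*I)) + Z/A = 9*(-I/4) + Z/A = -9*I/4 + Z/A)
1/(-7056 + S(34, -8)) = 1/(-7056 + (-9*I/4 + 34/(-8))) = 1/(-7056 + (-9*I/4 + 34*(-⅛))) = 1/(-7056 + (-9*I/4 - 17/4)) = 1/(-7056 + (-17/4 - 9*I/4)) = 1/(-28241/4 - 9*I/4) = 8*(-28241/4 + 9*I/4)/398777081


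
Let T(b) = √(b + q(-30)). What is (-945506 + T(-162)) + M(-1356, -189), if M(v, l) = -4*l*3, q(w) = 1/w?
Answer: -943238 + I*√145830/30 ≈ -9.4324e+5 + 12.729*I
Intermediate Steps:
q(w) = 1/w
M(v, l) = -12*l
T(b) = √(-1/30 + b) (T(b) = √(b + 1/(-30)) = √(b - 1/30) = √(-1/30 + b))
(-945506 + T(-162)) + M(-1356, -189) = (-945506 + √(-30 + 900*(-162))/30) - 12*(-189) = (-945506 + √(-30 - 145800)/30) + 2268 = (-945506 + √(-145830)/30) + 2268 = (-945506 + (I*√145830)/30) + 2268 = (-945506 + I*√145830/30) + 2268 = -943238 + I*√145830/30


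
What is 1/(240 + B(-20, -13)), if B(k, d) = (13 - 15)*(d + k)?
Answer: 1/306 ≈ 0.0032680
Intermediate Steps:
B(k, d) = -2*d - 2*k (B(k, d) = -2*(d + k) = -2*d - 2*k)
1/(240 + B(-20, -13)) = 1/(240 + (-2*(-13) - 2*(-20))) = 1/(240 + (26 + 40)) = 1/(240 + 66) = 1/306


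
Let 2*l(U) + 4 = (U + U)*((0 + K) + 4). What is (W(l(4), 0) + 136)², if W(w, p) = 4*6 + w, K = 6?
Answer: 39204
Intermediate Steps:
l(U) = -2 + 10*U (l(U) = -2 + ((U + U)*((0 + 6) + 4))/2 = -2 + ((2*U)*(6 + 4))/2 = -2 + ((2*U)*10)/2 = -2 + (20*U)/2 = -2 + 10*U)
W(w, p) = 24 + w
(W(l(4), 0) + 136)² = ((24 + (-2 + 10*4)) + 136)² = ((24 + (-2 + 40)) + 136)² = ((24 + 38) + 136)² = (62 + 136)² = 198² = 39204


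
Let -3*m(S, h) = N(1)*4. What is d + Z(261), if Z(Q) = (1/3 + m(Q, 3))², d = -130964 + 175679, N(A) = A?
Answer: 44716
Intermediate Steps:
m(S, h) = -4/3
d = 44715
Z(Q) = 1 (Z(Q) = (1/3 - 4/3)² = (⅓ - 4/3)² = (-1)² = 1)
d + Z(261) = 44715 + 1 = 44716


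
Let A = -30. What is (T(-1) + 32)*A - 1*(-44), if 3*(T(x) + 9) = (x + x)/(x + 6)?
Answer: -642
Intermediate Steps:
T(x) = -9 + 2*x/(3*(6 + x)) (T(x) = -9 + ((x + x)/(x + 6))/3 = -9 + ((2*x)/(6 + x))/3 = -9 + (2*x/(6 + x))/3 = -9 + 2*x/(3*(6 + x)))
(T(-1) + 32)*A - 1*(-44) = ((-162 - 25*(-1))/(3*(6 - 1)) + 32)*(-30) - 1*(-44) = ((1/3)*(-162 + 25)/5 + 32)*(-30) + 44 = ((1/3)*(1/5)*(-137) + 32)*(-30) + 44 = (-137/15 + 32)*(-30) + 44 = (343/15)*(-30) + 44 = -686 + 44 = -642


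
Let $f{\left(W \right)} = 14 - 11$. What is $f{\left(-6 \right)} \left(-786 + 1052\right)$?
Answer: $798$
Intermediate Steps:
$f{\left(W \right)} = 3$
$f{\left(-6 \right)} \left(-786 + 1052\right) = 3 \left(-786 + 1052\right) = 3 \cdot 266 = 798$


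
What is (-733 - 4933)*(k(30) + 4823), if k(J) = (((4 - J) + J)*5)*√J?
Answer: -27327118 - 113320*√30 ≈ -2.7948e+7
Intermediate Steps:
k(J) = 20*√J (k(J) = (4*5)*√J = 20*√J)
(-733 - 4933)*(k(30) + 4823) = (-733 - 4933)*(20*√30 + 4823) = -5666*(4823 + 20*√30) = -27327118 - 113320*√30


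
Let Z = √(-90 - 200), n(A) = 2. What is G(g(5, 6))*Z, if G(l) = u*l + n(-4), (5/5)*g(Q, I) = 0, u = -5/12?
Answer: 2*I*√290 ≈ 34.059*I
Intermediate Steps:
u = -5/12 (u = -5*1/12 = -5/12 ≈ -0.41667)
g(Q, I) = 0
G(l) = 2 - 5*l/12 (G(l) = -5*l/12 + 2 = 2 - 5*l/12)
Z = I*√290 (Z = √(-290) = I*√290 ≈ 17.029*I)
G(g(5, 6))*Z = (2 - 5/12*0)*(I*√290) = (2 + 0)*(I*√290) = 2*(I*√290) = 2*I*√290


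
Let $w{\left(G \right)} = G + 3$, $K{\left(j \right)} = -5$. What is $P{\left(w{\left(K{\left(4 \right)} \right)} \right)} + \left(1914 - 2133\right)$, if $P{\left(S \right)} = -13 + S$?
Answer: $-234$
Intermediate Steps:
$w{\left(G \right)} = 3 + G$
$P{\left(w{\left(K{\left(4 \right)} \right)} \right)} + \left(1914 - 2133\right) = \left(-13 + \left(3 - 5\right)\right) + \left(1914 - 2133\right) = \left(-13 - 2\right) - 219 = -15 - 219 = -234$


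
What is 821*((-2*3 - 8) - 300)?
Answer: -257794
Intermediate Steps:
821*((-2*3 - 8) - 300) = 821*((-6 - 8) - 300) = 821*(-14 - 300) = 821*(-314) = -257794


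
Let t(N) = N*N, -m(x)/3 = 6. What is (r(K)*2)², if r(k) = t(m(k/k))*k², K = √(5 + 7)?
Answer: 60466176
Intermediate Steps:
m(x) = -18 (m(x) = -3*6 = -18)
K = 2*√3 (K = √12 = 2*√3 ≈ 3.4641)
t(N) = N²
r(k) = 324*k² (r(k) = (-18)²*k² = 324*k²)
(r(K)*2)² = ((324*(2*√3)²)*2)² = ((324*12)*2)² = (3888*2)² = 7776² = 60466176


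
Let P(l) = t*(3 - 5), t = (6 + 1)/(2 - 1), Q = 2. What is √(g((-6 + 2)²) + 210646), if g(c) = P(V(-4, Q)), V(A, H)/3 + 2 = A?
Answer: 2*√52658 ≈ 458.95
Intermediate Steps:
t = 7 (t = 7/1 = 7*1 = 7)
V(A, H) = -6 + 3*A
P(l) = -14 (P(l) = 7*(3 - 5) = 7*(-2) = -14)
g(c) = -14
√(g((-6 + 2)²) + 210646) = √(-14 + 210646) = √210632 = 2*√52658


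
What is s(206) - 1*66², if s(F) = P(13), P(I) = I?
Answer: -4343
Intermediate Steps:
s(F) = 13
s(206) - 1*66² = 13 - 1*66² = 13 - 1*4356 = 13 - 4356 = -4343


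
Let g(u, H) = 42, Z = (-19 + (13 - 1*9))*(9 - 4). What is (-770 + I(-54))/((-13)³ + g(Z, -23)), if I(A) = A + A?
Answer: 878/2155 ≈ 0.40742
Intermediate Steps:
Z = -75 (Z = (-19 + (13 - 9))*5 = (-19 + 4)*5 = -15*5 = -75)
I(A) = 2*A
(-770 + I(-54))/((-13)³ + g(Z, -23)) = (-770 + 2*(-54))/((-13)³ + 42) = (-770 - 108)/(-2197 + 42) = -878/(-2155) = -878*(-1/2155) = 878/2155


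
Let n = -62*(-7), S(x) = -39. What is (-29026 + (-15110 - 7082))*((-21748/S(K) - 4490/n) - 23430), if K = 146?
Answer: 9918689858722/8463 ≈ 1.1720e+9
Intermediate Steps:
n = 434
(-29026 + (-15110 - 7082))*((-21748/S(K) - 4490/n) - 23430) = (-29026 + (-15110 - 7082))*((-21748/(-39) - 4490/434) - 23430) = (-29026 - 22192)*((-21748*(-1/39) - 4490*1/434) - 23430) = -51218*((21748/39 - 2245/217) - 23430) = -51218*(4631761/8463 - 23430) = -51218*(-193656329/8463) = 9918689858722/8463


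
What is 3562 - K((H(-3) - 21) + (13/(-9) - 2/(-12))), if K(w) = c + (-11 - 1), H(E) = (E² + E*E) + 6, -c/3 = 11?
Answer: 3607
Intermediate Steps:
c = -33 (c = -3*11 = -33)
H(E) = 6 + 2*E² (H(E) = (E² + E²) + 6 = 2*E² + 6 = 6 + 2*E²)
K(w) = -45 (K(w) = -33 + (-11 - 1) = -33 - 12 = -45)
3562 - K((H(-3) - 21) + (13/(-9) - 2/(-12))) = 3562 - 1*(-45) = 3562 + 45 = 3607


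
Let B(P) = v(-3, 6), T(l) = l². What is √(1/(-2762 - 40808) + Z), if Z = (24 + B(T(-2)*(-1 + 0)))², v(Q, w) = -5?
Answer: 3*√76144718370/43570 ≈ 19.000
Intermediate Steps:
B(P) = -5
Z = 361 (Z = (24 - 5)² = 19² = 361)
√(1/(-2762 - 40808) + Z) = √(1/(-2762 - 40808) + 361) = √(1/(-43570) + 361) = √(-1/43570 + 361) = √(15728769/43570) = 3*√76144718370/43570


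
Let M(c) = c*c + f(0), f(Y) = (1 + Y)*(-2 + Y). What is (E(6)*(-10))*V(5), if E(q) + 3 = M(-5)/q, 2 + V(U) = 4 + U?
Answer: -175/3 ≈ -58.333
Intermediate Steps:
V(U) = 2 + U (V(U) = -2 + (4 + U) = 2 + U)
M(c) = -2 + c² (M(c) = c*c + (-2 + 0² - 1*0) = c² + (-2 + 0 + 0) = c² - 2 = -2 + c²)
E(q) = -3 + 23/q (E(q) = -3 + (-2 + (-5)²)/q = -3 + (-2 + 25)/q = -3 + 23/q)
(E(6)*(-10))*V(5) = ((-3 + 23/6)*(-10))*(2 + 5) = ((-3 + 23*(⅙))*(-10))*7 = ((-3 + 23/6)*(-10))*7 = ((⅚)*(-10))*7 = -25/3*7 = -175/3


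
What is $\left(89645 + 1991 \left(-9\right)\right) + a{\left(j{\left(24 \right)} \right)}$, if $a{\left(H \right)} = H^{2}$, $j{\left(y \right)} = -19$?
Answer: $72087$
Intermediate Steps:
$\left(89645 + 1991 \left(-9\right)\right) + a{\left(j{\left(24 \right)} \right)} = \left(89645 + 1991 \left(-9\right)\right) + \left(-19\right)^{2} = \left(89645 - 17919\right) + 361 = 71726 + 361 = 72087$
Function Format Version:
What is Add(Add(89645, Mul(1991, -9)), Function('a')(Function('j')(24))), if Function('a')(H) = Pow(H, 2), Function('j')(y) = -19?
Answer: 72087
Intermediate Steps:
Add(Add(89645, Mul(1991, -9)), Function('a')(Function('j')(24))) = Add(Add(89645, Mul(1991, -9)), Pow(-19, 2)) = Add(Add(89645, -17919), 361) = Add(71726, 361) = 72087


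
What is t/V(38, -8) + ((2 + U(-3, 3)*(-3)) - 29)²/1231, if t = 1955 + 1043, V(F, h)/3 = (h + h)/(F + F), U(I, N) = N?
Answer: -35052335/7386 ≈ -4745.8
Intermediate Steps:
V(F, h) = 3*h/F (V(F, h) = 3*((h + h)/(F + F)) = 3*((2*h)/((2*F))) = 3*((2*h)*(1/(2*F))) = 3*(h/F) = 3*h/F)
t = 2998
t/V(38, -8) + ((2 + U(-3, 3)*(-3)) - 29)²/1231 = 2998/((3*(-8)/38)) + ((2 + 3*(-3)) - 29)²/1231 = 2998/((3*(-8)*(1/38))) + ((2 - 9) - 29)²*(1/1231) = 2998/(-12/19) + (-7 - 29)²*(1/1231) = 2998*(-19/12) + (-36)²*(1/1231) = -28481/6 + 1296*(1/1231) = -28481/6 + 1296/1231 = -35052335/7386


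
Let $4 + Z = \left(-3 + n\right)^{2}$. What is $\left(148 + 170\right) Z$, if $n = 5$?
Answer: $0$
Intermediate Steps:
$Z = 0$ ($Z = -4 + \left(-3 + 5\right)^{2} = -4 + 2^{2} = -4 + 4 = 0$)
$\left(148 + 170\right) Z = \left(148 + 170\right) 0 = 318 \cdot 0 = 0$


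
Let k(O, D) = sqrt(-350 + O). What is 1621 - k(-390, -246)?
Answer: 1621 - 2*I*sqrt(185) ≈ 1621.0 - 27.203*I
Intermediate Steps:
1621 - k(-390, -246) = 1621 - sqrt(-350 - 390) = 1621 - sqrt(-740) = 1621 - 2*I*sqrt(185)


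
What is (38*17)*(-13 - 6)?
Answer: -12274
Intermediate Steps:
(38*17)*(-13 - 6) = 646*(-19) = -12274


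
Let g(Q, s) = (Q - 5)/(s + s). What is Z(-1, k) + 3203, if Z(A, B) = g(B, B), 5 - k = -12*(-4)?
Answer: 137753/43 ≈ 3203.6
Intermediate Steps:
g(Q, s) = (-5 + Q)/(2*s) (g(Q, s) = (-5 + Q)/((2*s)) = (-5 + Q)*(1/(2*s)) = (-5 + Q)/(2*s))
k = -43 (k = 5 - (-12)*(-4) = 5 - 1*48 = 5 - 48 = -43)
Z(A, B) = (-5 + B)/(2*B)
Z(-1, k) + 3203 = (1/2)*(-5 - 43)/(-43) + 3203 = (1/2)*(-1/43)*(-48) + 3203 = 24/43 + 3203 = 137753/43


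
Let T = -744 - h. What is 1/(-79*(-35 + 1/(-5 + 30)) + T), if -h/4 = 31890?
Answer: 25/3239446 ≈ 7.7174e-6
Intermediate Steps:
h = -127560 (h = -4*31890 = -127560)
T = 126816 (T = -744 - 1*(-127560) = -744 + 127560 = 126816)
1/(-79*(-35 + 1/(-5 + 30)) + T) = 1/(-79*(-35 + 1/(-5 + 30)) + 126816) = 1/(-79*(-35 + 1/25) + 126816) = 1/(-79*(-874/25) + 126816) = 1/(69046/25 + 126816) = 1/(3239446/25) = 25/3239446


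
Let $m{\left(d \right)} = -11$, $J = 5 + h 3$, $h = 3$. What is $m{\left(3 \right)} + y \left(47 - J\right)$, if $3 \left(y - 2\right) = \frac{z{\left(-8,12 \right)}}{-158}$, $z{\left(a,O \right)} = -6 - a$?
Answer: $\frac{4334}{79} \approx 54.861$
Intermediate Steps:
$J = 14$ ($J = 5 + 3 \cdot 3 = 5 + 9 = 14$)
$y = \frac{473}{237}$ ($y = 2 + \frac{\left(-6 - -8\right) \frac{1}{-158}}{3} = 2 + \frac{\left(-6 + 8\right) \left(- \frac{1}{158}\right)}{3} = 2 + \frac{2 \left(- \frac{1}{158}\right)}{3} = 2 + \frac{1}{3} \left(- \frac{1}{79}\right) = 2 - \frac{1}{237} = \frac{473}{237} \approx 1.9958$)
$m{\left(3 \right)} + y \left(47 - J\right) = -11 + \frac{473 \left(47 - 14\right)}{237} = -11 + \frac{473}{237} \cdot 33 = -11 + \frac{5203}{79} = \frac{4334}{79}$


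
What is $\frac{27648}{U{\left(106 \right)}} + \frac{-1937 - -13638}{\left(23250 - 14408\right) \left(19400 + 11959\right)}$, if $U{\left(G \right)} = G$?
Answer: $\frac{3833067887225}{14695642734} \approx 260.83$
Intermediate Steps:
$\frac{27648}{U{\left(106 \right)}} + \frac{-1937 - -13638}{\left(23250 - 14408\right) \left(19400 + 11959\right)} = \frac{27648}{106} + \frac{-1937 - -13638}{\left(23250 - 14408\right) \left(19400 + 11959\right)} = 27648 \cdot \frac{1}{106} + \frac{-1937 + 13638}{8842 \cdot 31359} = \frac{13824}{53} + \frac{11701}{277276278} = \frac{3833067887225}{14695642734}$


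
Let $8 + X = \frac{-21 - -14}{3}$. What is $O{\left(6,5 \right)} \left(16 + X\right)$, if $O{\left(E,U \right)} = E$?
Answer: $34$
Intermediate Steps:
$X = - \frac{31}{3}$ ($X = -8 + \frac{-21 - -14}{3} = -8 + \left(-21 + 14\right) \frac{1}{3} = -8 - \frac{7}{3} = - \frac{31}{3} \approx -10.333$)
$O{\left(6,5 \right)} \left(16 + X\right) = 6 \left(16 - \frac{31}{3}\right) = 6 \cdot \frac{17}{3} = 34$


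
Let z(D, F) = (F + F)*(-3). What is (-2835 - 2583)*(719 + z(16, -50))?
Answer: -5520942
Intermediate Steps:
z(D, F) = -6*F (z(D, F) = (2*F)*(-3) = -6*F)
(-2835 - 2583)*(719 + z(16, -50)) = (-2835 - 2583)*(719 - 6*(-50)) = -5418*(719 + 300) = -5418*1019 = -5520942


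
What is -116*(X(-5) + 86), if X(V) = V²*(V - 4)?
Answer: 16124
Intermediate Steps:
X(V) = V²*(-4 + V)
-116*(X(-5) + 86) = -116*((-5)²*(-4 - 5) + 86) = -116*(25*(-9) + 86) = -116*(-225 + 86) = -116*(-139) = 16124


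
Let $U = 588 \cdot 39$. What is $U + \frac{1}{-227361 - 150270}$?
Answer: $\frac{8659834091}{377631} \approx 22932.0$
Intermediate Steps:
$U = 22932$
$U + \frac{1}{-227361 - 150270} = 22932 + \frac{1}{-227361 - 150270} = 22932 + \frac{1}{-377631} = 22932 - \frac{1}{377631} = \frac{8659834091}{377631}$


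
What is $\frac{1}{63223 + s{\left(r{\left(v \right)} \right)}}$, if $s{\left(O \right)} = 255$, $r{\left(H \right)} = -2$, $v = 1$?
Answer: $\frac{1}{63478} \approx 1.5753 \cdot 10^{-5}$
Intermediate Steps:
$\frac{1}{63223 + s{\left(r{\left(v \right)} \right)}} = \frac{1}{63223 + 255} = \frac{1}{63478}$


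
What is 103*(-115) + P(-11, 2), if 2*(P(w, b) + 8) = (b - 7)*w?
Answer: -23651/2 ≈ -11826.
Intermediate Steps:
P(w, b) = -8 + w*(-7 + b)/2 (P(w, b) = -8 + ((b - 7)*w)/2 = -8 + ((-7 + b)*w)/2 = -8 + (w*(-7 + b))/2 = -8 + w*(-7 + b)/2)
103*(-115) + P(-11, 2) = 103*(-115) + (-8 - 7/2*(-11) + (½)*2*(-11)) = -11845 + (-8 + 77/2 - 11) = -11845 + 39/2 = -23651/2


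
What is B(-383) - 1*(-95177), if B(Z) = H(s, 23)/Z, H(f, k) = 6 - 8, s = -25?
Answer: 36452793/383 ≈ 95177.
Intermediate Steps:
H(f, k) = -2
B(Z) = -2/Z
B(-383) - 1*(-95177) = -2/(-383) - 1*(-95177) = -2*(-1/383) + 95177 = 2/383 + 95177 = 36452793/383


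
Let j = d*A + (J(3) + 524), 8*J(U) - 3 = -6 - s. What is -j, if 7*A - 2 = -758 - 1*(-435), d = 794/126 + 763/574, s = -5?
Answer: -4202525/24108 ≈ -174.32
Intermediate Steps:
J(U) = ¼ (J(U) = 3/8 + (-6 - 1*(-5))/8 = 3/8 + (-6 + 5)/8 = 3/8 + (⅛)*(-1) = 3/8 - ⅛ = ¼)
d = 39421/5166 (d = 794*(1/126) + 763*(1/574) = 397/63 + 109/82 = 39421/5166 ≈ 7.6309)
A = -321/7 (A = 2/7 + (-758 - 1*(-435))/7 = 2/7 + (-758 + 435)/7 = 2/7 + (⅐)*(-323) = 2/7 - 323/7 = -321/7 ≈ -45.857)
j = 4202525/24108 (j = (39421/5166)*(-321/7) + (¼ + 524) = -4218047/12054 + 2097/4 = 4202525/24108 ≈ 174.32)
-j = -1*4202525/24108 = -4202525/24108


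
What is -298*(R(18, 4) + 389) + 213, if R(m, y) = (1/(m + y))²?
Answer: -28001727/242 ≈ -1.1571e+5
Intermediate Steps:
R(m, y) = (m + y)⁻²
-298*(R(18, 4) + 389) + 213 = -298*((18 + 4)⁻² + 389) + 213 = -298*(22⁻² + 389) + 213 = -298*(1/484 + 389) + 213 = -298*188277/484 + 213 = -28053273/242 + 213 = -28001727/242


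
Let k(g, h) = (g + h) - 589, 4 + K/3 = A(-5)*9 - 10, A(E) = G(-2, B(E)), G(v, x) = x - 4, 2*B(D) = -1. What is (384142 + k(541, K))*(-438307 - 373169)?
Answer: -311550386418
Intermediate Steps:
B(D) = -1/2 (B(D) = (1/2)*(-1) = -1/2)
G(v, x) = -4 + x
A(E) = -9/2 (A(E) = -4 - 1/2 = -9/2)
K = -327/2 (K = -12 + 3*(-9/2*9 - 10) = -12 + 3*(-81/2 - 10) = -12 + 3*(-101/2) = -12 - 303/2 = -327/2 ≈ -163.50)
k(g, h) = -589 + g + h
(384142 + k(541, K))*(-438307 - 373169) = (384142 + (-589 + 541 - 327/2))*(-438307 - 373169) = (384142 - 423/2)*(-811476) = (767861/2)*(-811476) = -311550386418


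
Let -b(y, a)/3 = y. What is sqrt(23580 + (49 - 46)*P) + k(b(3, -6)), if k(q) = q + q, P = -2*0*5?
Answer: -18 + 6*sqrt(655) ≈ 135.56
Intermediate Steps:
b(y, a) = -3*y
P = 0 (P = 0*5 = 0)
k(q) = 2*q
sqrt(23580 + (49 - 46)*P) + k(b(3, -6)) = sqrt(23580 + (49 - 46)*0) + 2*(-3*3) = sqrt(23580 + 3*0) + 2*(-9) = sqrt(23580 + 0) - 18 = sqrt(23580) - 18 = 6*sqrt(655) - 18 = -18 + 6*sqrt(655)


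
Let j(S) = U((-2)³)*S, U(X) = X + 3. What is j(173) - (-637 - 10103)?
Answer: 9875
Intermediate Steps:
U(X) = 3 + X
j(S) = -5*S (j(S) = (3 + (-2)³)*S = (3 - 8)*S = -5*S)
j(173) - (-637 - 10103) = -5*173 - (-637 - 10103) = -865 - 1*(-10740) = -865 + 10740 = 9875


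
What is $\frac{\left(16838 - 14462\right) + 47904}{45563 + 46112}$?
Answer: $\frac{10056}{18335} \approx 0.54846$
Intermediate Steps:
$\frac{\left(16838 - 14462\right) + 47904}{45563 + 46112} = \frac{\left(16838 - 14462\right) + 47904}{91675} = \left(2376 + 47904\right) \frac{1}{91675} = 50280 \cdot \frac{1}{91675} = \frac{10056}{18335}$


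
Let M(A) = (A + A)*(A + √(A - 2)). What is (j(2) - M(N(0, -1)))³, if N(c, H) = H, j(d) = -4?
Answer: 192*I*√3 ≈ 332.55*I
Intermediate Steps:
M(A) = 2*A*(A + √(-2 + A)) (M(A) = (2*A)*(A + √(-2 + A)) = 2*A*(A + √(-2 + A)))
(j(2) - M(N(0, -1)))³ = (-4 - 2*(-1)*(-1 + √(-2 - 1)))³ = (-4 - 2*(-1)*(-1 + √(-3)))³ = (-4 - 2*(-1)*(-1 + I*√3))³ = (-4 - (2 - 2*I*√3))³ = (-4 + (-2 + 2*I*√3))³ = (-6 + 2*I*√3)³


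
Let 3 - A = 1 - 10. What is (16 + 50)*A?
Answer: 792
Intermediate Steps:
A = 12 (A = 3 - (1 - 10) = 3 - 1*(-9) = 3 + 9 = 12)
(16 + 50)*A = (16 + 50)*12 = 66*12 = 792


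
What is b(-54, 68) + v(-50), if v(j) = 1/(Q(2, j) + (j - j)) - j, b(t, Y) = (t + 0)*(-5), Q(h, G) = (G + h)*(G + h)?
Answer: 737281/2304 ≈ 320.00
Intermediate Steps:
Q(h, G) = (G + h)**2
b(t, Y) = -5*t (b(t, Y) = t*(-5) = -5*t)
v(j) = (2 + j)**(-2) - j (v(j) = 1/((j + 2)**2 + (j - j)) - j = 1/((2 + j)**2 + 0) - j = 1/((2 + j)**2) - j = (2 + j)**(-2) - j)
b(-54, 68) + v(-50) = -5*(-54) + ((2 - 50)**(-2) - 1*(-50)) = 270 + ((-48)**(-2) + 50) = 270 + (1/2304 + 50) = 270 + 115201/2304 = 737281/2304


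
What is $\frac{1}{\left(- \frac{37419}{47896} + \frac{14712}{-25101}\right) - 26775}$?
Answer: $- \frac{400745832}{10730517618557} \approx -3.7346 \cdot 10^{-5}$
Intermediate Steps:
$\frac{1}{\left(- \frac{37419}{47896} + \frac{14712}{-25101}\right) - 26775} = \frac{1}{\left(\left(-37419\right) \frac{1}{47896} + 14712 \left(- \frac{1}{25101}\right)\right) - 26775} = \frac{1}{\left(- \frac{37419}{47896} - \frac{4904}{8367}\right) - 26775} = \frac{1}{- \frac{547966757}{400745832} - 26775} = \frac{1}{- \frac{10730517618557}{400745832}} = - \frac{400745832}{10730517618557}$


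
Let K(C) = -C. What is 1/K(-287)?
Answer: 1/287 ≈ 0.0034843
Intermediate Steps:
1/K(-287) = 1/(-1*(-287)) = 1/287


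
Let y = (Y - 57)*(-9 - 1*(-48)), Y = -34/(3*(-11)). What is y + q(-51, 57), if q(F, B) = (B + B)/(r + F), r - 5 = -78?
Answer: -1489309/682 ≈ -2183.7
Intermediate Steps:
r = -73 (r = 5 - 78 = -73)
Y = 34/33 (Y = -34/(-33) = -34*(-1/33) = 34/33 ≈ 1.0303)
q(F, B) = 2*B/(-73 + F) (q(F, B) = (B + B)/(-73 + F) = (2*B)/(-73 + F) = 2*B/(-73 + F))
y = -24011/11 (y = (34/33 - 57)*(-9 - 1*(-48)) = -1847*(-9 + 48)/33 = -1847/33*39 = -24011/11 ≈ -2182.8)
y + q(-51, 57) = -24011/11 + 2*57/(-73 - 51) = -24011/11 + 2*57/(-124) = -24011/11 + 2*57*(-1/124) = -24011/11 - 57/62 = -1489309/682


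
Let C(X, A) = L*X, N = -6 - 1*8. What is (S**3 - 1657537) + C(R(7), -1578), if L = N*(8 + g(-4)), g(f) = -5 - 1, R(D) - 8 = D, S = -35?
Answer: -1700832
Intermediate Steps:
R(D) = 8 + D
g(f) = -6
N = -14 (N = -6 - 8 = -14)
L = -28 (L = -14*(8 - 6) = -14*2 = -28)
C(X, A) = -28*X
(S**3 - 1657537) + C(R(7), -1578) = ((-35)**3 - 1657537) - 28*(8 + 7) = (-42875 - 1657537) - 28*15 = -1700412 - 420 = -1700832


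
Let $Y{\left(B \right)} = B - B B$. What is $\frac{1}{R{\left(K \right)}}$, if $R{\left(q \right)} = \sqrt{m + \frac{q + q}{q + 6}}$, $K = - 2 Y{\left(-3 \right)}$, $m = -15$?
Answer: $- \frac{i \sqrt{335}}{67} \approx - 0.27318 i$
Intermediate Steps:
$Y{\left(B \right)} = B - B^{2}$
$K = 24$ ($K = - 2 \left(- 3 \left(1 - -3\right)\right) = - 2 \left(- 3 \left(1 + 3\right)\right) = - 2 \left(\left(-3\right) 4\right) = \left(-2\right) \left(-12\right) = 24$)
$R{\left(q \right)} = \sqrt{-15 + \frac{2 q}{6 + q}}$ ($R{\left(q \right)} = \sqrt{-15 + \frac{q + q}{q + 6}} = \sqrt{-15 + \frac{2 q}{6 + q}}$)
$\frac{1}{R{\left(K \right)}} = \frac{1}{\sqrt{\frac{-90 - 312}{6 + 24}}} = \frac{1}{\sqrt{\frac{-90 - 312}{30}}} = \frac{1}{\sqrt{\frac{1}{30} \left(-402\right)}} = \frac{1}{\sqrt{- \frac{67}{5}}} = \frac{1}{\frac{1}{5} i \sqrt{335}} = - \frac{i \sqrt{335}}{67}$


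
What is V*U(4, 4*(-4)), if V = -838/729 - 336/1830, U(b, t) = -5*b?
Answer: 1185656/44469 ≈ 26.663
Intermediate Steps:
V = -296414/222345 (V = -838*1/729 - 336*1/1830 = -838/729 - 56/305 = -296414/222345 ≈ -1.3331)
V*U(4, 4*(-4)) = -(-296414)*4/44469 = -296414/222345*(-20) = 1185656/44469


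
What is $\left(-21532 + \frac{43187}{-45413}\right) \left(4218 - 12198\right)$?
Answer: $\frac{7803449705940}{45413} \approx 1.7183 \cdot 10^{8}$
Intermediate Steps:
$\left(-21532 + \frac{43187}{-45413}\right) \left(4218 - 12198\right) = \left(-21532 + 43187 \left(- \frac{1}{45413}\right)\right) \left(-7980\right) = \left(-21532 - \frac{43187}{45413}\right) \left(-7980\right) = \left(- \frac{977875903}{45413}\right) \left(-7980\right) = \frac{7803449705940}{45413}$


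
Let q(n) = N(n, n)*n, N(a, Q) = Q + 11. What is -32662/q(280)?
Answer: -2333/5820 ≈ -0.40086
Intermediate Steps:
N(a, Q) = 11 + Q
q(n) = n*(11 + n) (q(n) = (11 + n)*n = n*(11 + n))
-32662/q(280) = -32662*1/(280*(11 + 280)) = -32662/(280*291) = -32662/81480 = -32662*1/81480 = -2333/5820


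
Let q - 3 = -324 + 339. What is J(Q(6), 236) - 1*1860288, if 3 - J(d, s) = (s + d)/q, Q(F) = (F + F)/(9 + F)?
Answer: -83713417/45 ≈ -1.8603e+6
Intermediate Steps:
q = 18 (q = 3 + (-324 + 339) = 3 + 15 = 18)
Q(F) = 2*F/(9 + F) (Q(F) = (2*F)/(9 + F) = 2*F/(9 + F))
J(d, s) = 3 - d/18 - s/18 (J(d, s) = 3 - (s + d)/18 = 3 - (d + s)/18 = 3 - (d/18 + s/18) = 3 + (-d/18 - s/18) = 3 - d/18 - s/18)
J(Q(6), 236) - 1*1860288 = (3 - 6/(9*(9 + 6)) - 1/18*236) - 1*1860288 = (3 - 6/(9*15) - 118/9) - 1860288 = (3 - 1/18*⅘ - 118/9) - 1860288 = (3 - 2/45 - 118/9) - 1860288 = -457/45 - 1860288 = -83713417/45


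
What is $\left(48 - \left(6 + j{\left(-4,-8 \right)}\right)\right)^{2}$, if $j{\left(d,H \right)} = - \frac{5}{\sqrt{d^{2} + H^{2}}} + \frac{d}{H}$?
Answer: $\frac{\left(166 + \sqrt{5}\right)^{2}}{16} \approx 1769.0$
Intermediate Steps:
$j{\left(d,H \right)} = - \frac{5}{\sqrt{H^{2} + d^{2}}} + \frac{d}{H}$
$\left(48 - \left(6 + j{\left(-4,-8 \right)}\right)\right)^{2} = \left(48 - \left(6 + \frac{1}{2} - \frac{5}{\sqrt{\left(-8\right)^{2} + \left(-4\right)^{2}}}\right)\right)^{2} = \left(48 - \left(6 + \frac{1}{2} - \frac{5}{\sqrt{64 + 16}}\right)\right)^{2} = \left(48 - \left(\frac{13}{2} - \frac{\sqrt{5}}{4}\right)\right)^{2} = \left(\frac{83}{2} + \frac{\sqrt{5}}{4}\right)^{2}$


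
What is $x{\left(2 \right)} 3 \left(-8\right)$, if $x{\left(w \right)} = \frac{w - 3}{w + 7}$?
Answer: $\frac{8}{3} \approx 2.6667$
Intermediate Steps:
$x{\left(w \right)} = \frac{-3 + w}{7 + w}$
$x{\left(2 \right)} 3 \left(-8\right) = \frac{-3 + 2}{7 + 2} \cdot 3 \left(-8\right) = \frac{1}{9} \left(-1\right) 3 \left(-8\right) = \left(- \frac{1}{9}\right) 3 \left(-8\right) = \left(- \frac{1}{3}\right) \left(-8\right) = \frac{8}{3}$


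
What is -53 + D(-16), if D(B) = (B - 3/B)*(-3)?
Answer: -89/16 ≈ -5.5625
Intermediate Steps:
D(B) = -3*B + 9/B
-53 + D(-16) = -53 + (-3*(-16) + 9/(-16)) = -53 + (48 + 9*(-1/16)) = -53 + (48 - 9/16) = -53 + 759/16 = -89/16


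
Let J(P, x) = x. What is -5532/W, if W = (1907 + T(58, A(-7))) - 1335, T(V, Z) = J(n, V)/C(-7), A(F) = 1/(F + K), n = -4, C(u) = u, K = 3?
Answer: -19362/1973 ≈ -9.8135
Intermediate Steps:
A(F) = 1/(3 + F) (A(F) = 1/(F + 3) = 1/(3 + F))
T(V, Z) = -V/7 (T(V, Z) = V/(-7) = V*(-⅐) = -V/7)
W = 3946/7 (W = (1907 - ⅐*58) - 1335 = (1907 - 58/7) - 1335 = 13291/7 - 1335 = 3946/7 ≈ 563.71)
-5532/W = -5532/3946/7 = -5532*7/3946 = -19362/1973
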